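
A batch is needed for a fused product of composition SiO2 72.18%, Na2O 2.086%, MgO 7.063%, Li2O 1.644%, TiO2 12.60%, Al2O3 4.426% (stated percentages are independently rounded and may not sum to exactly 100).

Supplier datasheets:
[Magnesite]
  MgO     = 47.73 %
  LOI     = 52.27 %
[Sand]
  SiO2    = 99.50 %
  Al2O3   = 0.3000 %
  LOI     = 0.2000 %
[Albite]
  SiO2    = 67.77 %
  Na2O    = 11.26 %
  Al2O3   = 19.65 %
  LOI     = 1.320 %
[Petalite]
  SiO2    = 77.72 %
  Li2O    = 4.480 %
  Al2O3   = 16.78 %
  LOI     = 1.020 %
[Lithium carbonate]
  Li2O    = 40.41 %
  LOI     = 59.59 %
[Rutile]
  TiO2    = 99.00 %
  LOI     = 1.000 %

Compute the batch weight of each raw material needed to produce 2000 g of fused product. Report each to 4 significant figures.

Batch per 2000 g fused product:
  Magnesite: 296.0 g
  Sand: 1141 g
  Albite: 370.5 g
  Petalite: 73.24 g
  Lithium carbonate: 73.25 g
  Rutile: 254.5 g
Total batch = 2208 g; LOI loss = 208.8 g; yield = 90.54%

The intermediate values are shown (rounded to four significant figures) between the steps; every computation carries exact precision in all steps; a single rounding finalizes every reported result; the derived quantities (the yield, the totals, six oxide percentages, LOI, glass mass) are re-derived in full precision using the weight values for 2000 g of glass, exactly as printed in the question or the answer.
Target oxide masses per 2000 g fused product:
  SiO2: 72.18% × 2000 = 1444 g
  Na2O: 2.086% × 2000 = 41.72 g
  MgO: 7.063% × 2000 = 141.3 g
  Li2O: 1.644% × 2000 = 32.88 g
  TiO2: 12.60% × 2000 = 252.0 g
  Al2O3: 4.426% × 2000 = 88.52 g
A balance pass over the oxides, using the reported weights, per the basis as stated (summed amounts equal target values inside rounding margins):
  SiO2: 1141·0.9950 + 370.5·0.6777 + 73.24·0.7772 = 1443 g (target 1444 g)
  Na2O: 370.5·0.1126 = 41.72 g (target 41.72 g)
  MgO: 296.0·0.4773 = 141.3 g (target 141.3 g)
  Li2O: 73.24·0.04480 + 73.25·0.4041 = 32.88 g (target 32.88 g)
  TiO2: 254.5·0.9900 = 252.0 g (target 252.0 g)
  Al2O3: 1141·0.003000 + 370.5·0.1965 + 73.24·0.1678 = 88.52 g (target 88.52 g)
Mass balance on the glass: the batch minus its LOI: 2000 g (targets for the oxides total 2000 g; stated basis 2000 g — any gap is answer rounding).
Batch grand total — Σ batch = 2208 g; LOI removed, Σ of batch·LOI: 208.8 g; the yield ratio, glass ÷ batch: 90.54%.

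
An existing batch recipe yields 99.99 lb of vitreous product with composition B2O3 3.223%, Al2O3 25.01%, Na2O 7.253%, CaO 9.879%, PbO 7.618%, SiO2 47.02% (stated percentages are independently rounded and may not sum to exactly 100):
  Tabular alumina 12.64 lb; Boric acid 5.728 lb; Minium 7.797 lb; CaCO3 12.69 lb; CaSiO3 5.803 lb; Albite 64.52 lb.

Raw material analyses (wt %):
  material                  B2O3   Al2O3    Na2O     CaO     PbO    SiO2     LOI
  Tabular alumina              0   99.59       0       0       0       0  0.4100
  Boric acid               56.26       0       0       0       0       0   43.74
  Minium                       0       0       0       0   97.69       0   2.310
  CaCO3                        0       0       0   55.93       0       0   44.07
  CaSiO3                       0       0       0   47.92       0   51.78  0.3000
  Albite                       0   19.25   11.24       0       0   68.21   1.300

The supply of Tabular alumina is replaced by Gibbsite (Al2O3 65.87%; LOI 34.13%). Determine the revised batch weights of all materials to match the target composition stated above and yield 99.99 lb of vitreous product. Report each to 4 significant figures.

Revised batch per 99.99 lb vitreous product:
  Gibbsite: 19.11 lb
  Boric acid: 5.728 lb
  Minium: 7.797 lb
  CaCO3: 12.69 lb
  CaSiO3: 5.803 lb
  Albite: 64.52 lb
Total batch = 115.6 lb; LOI loss = 15.66 lb

The intermediate values appear (rounded to 4 significant digits) in the printout. The working math carries exact precision at every stage; a single rounding yields each reported figure; derived quantities (six oxide percentages, net glass mass, LOI, totals, yield) are computed in full float precision from the weighed amounts for 99.99 lb of glass as given in problem or answer.
Oxide mass targets, per 99.99 lb vitreous product:
  B2O3: 3.223% × 99.99 = 3.223 lb
  Al2O3: 25.01% × 99.99 = 25.01 lb
  Na2O: 7.253% × 99.99 = 7.252 lb
  CaO: 9.879% × 99.99 = 9.878 lb
  PbO: 7.618% × 99.99 = 7.617 lb
  SiO2: 47.02% × 99.99 = 47.02 lb
Oxide-by-oxide audit using the reported weights, at the basis given (sums match the target masses modulo rounding of the values):
  B2O3: 5.728·0.5626 = 3.223 lb (target 3.223 lb)
  Al2O3: 19.11·0.6587 + 64.52·0.1925 = 25.01 lb (target 25.01 lb)
  Na2O: 64.52·0.1124 = 7.252 lb (target 7.252 lb)
  CaO: 12.69·0.5593 + 5.803·0.4792 = 9.878 lb (target 9.878 lb)
  PbO: 7.797·0.9769 = 7.617 lb (target 7.617 lb)
  SiO2: 5.803·0.5178 + 64.52·0.6821 = 47.01 lb (target 47.02 lb)
Glass-mass bookkeeping: whole batch net of LOI = 99.99 lb (oxide target masses add up to 99.99 lb; against the stated basis, 99.99 lb — differing by rounding only).
Total batch = Σ batch = 115.6 lb; LOI removed, Σ of batch·LOI: 15.66 lb; the yield ratio, glass ÷ batch: 86.46%.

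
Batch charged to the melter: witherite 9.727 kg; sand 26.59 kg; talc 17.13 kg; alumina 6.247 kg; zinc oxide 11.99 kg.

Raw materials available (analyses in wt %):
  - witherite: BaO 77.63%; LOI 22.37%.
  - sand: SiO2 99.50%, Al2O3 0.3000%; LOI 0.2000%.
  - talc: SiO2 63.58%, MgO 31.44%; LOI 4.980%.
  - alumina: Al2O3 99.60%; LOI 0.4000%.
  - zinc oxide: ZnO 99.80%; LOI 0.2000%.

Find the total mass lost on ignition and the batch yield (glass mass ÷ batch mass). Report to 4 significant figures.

All arithmetic maintains full precision in every operation; working values are printed with 4-significant-figure rounding between the steps; every reported figure receives exactly one rounding — the derived quantities, which include yield, net glass mass, the totals, ignition loss, the five compositions, are computed in exact precision, as they appear in either problem or answer, from the weighed amounts at 68.55 kg of glass.
Material-by-material LOI:
  witherite: 9.727 × 0.2237 = 2.176 kg
  sand: 26.59 × 0.002000 = 0.05318 kg
  talc: 17.13 × 0.04980 = 0.8531 kg
  alumina: 6.247 × 0.004000 = 0.02499 kg
  zinc oxide: 11.99 × 0.002000 = 0.02398 kg
Total LOI = 3.131 kg
Glass = batch − LOI = 71.68 − 3.131 = 68.55 kg

LOI loss = 3.131 kg; glass = 68.55 kg; yield = 95.63%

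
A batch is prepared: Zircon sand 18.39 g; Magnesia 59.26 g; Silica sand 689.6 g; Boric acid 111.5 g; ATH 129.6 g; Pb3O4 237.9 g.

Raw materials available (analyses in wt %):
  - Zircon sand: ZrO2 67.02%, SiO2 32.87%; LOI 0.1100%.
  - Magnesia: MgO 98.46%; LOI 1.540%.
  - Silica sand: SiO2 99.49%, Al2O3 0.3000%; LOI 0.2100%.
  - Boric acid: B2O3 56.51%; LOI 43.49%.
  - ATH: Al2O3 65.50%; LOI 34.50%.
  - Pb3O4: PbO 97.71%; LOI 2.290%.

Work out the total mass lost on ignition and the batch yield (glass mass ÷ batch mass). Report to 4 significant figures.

LOI loss = 101.0 g; glass = 1145 g; yield = 91.89%

Each numeric step holds exact precision through every step; mid-chain values are displayed rounded to four significant digits — each reported result is rounded just once. The derived quantities (six oxide percentages, ignition loss, yield, glass mass, the totals) are recomputed in full float precision from the batch weights on 1145 g of glass, as set out in problem or answer.
Each material's LOI contribution:
  Zircon sand: 18.39 × 0.001100 = 0.02023 g
  Magnesia: 59.26 × 0.01540 = 0.9126 g
  Silica sand: 689.6 × 0.002100 = 1.448 g
  Boric acid: 111.5 × 0.4349 = 48.49 g
  ATH: 129.6 × 0.3450 = 44.71 g
  Pb3O4: 237.9 × 0.02290 = 5.448 g
Total LOI = 101.0 g
Glass = batch − LOI = 1246 − 101.0 = 1145 g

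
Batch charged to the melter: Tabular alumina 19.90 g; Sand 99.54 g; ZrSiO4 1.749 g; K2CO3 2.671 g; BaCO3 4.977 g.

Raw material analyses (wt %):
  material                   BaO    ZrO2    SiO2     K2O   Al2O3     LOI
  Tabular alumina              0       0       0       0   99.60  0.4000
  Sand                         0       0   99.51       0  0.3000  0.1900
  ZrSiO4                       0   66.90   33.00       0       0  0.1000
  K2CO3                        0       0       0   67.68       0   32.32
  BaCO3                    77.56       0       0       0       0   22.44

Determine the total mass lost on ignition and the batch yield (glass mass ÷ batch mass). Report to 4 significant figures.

LOI loss = 2.251 g; glass = 126.6 g; yield = 98.25%

Intermediates are displayed with 4-significant-figure rounding as written. The whole derivation carries exact precision from first step to last. Every reported result sees exactly one rounding. All derived quantities are rebuilt starting from the weights at 126.6 g of glass in full precision (glass mass, ignition loss, the totals, yield, five oxide percentages), as quoted within question or answer.
Each material's LOI contribution:
  Tabular alumina: 19.90 × 0.004000 = 0.07960 g
  Sand: 99.54 × 0.001900 = 0.1891 g
  ZrSiO4: 1.749 × 0.001000 = 0.001749 g
  K2CO3: 2.671 × 0.3232 = 0.8633 g
  BaCO3: 4.977 × 0.2244 = 1.117 g
Total LOI = 2.251 g
Glass = batch − LOI = 128.8 − 2.251 = 126.6 g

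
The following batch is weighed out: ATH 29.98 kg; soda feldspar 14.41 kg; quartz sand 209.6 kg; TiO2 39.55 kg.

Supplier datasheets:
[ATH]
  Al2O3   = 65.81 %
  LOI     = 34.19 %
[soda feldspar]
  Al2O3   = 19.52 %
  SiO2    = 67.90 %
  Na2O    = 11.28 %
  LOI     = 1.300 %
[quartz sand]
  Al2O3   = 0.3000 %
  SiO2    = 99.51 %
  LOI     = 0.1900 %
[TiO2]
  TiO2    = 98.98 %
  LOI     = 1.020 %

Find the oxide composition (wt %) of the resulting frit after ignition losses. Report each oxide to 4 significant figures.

Working values appear rounded to four significant figures in the working. All internal work carries full float precision at each step — exactly one rounding goes into every reported value; all derived quantities (glass mass, yield, four oxide percentages, totals, LOI) are computed from the batch weights per 282.3 kg of glass at full precision, as set out in the question or the answer.
Per-oxide mass from batch:
  TiO2: 39.55·0.9898 = 39.15 kg
  Al2O3: 29.98·0.6581 + 14.41·0.1952 + 209.6·0.003000 = 23.17 kg
  SiO2: 14.41·0.6790 + 209.6·0.9951 = 218.4 kg
  Na2O: 14.41·0.1128 = 1.625 kg
LOI: 29.98·0.3419 + 14.41·0.01300 + 209.6·0.001900 + 39.55·0.01020 = 11.24 kg
Resulting glass, batch − LOI: 293.5 − 11.24 = 282.3 kg (equal to the oxide-mass sum)
each wt % is 100 × oxide ÷ glass

Glass mass = 282.3 kg (batch 293.5 − LOI 11.24).
Composition: TiO2 13.87%, Al2O3 8.208%, SiO2 77.35%, Na2O 0.5758%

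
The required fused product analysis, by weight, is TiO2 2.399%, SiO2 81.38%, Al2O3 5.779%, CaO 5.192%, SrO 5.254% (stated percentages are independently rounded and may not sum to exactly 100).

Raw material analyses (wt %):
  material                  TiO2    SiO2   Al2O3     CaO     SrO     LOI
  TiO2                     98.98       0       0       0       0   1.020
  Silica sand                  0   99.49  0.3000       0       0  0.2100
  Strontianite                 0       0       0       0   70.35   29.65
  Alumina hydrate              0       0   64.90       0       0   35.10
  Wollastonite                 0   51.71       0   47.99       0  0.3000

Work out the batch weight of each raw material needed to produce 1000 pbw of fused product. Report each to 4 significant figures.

Batch per 1000 pbw fused product:
  TiO2: 24.24 pbw
  Silica sand: 761.7 pbw
  Strontianite: 74.68 pbw
  Alumina hydrate: 85.52 pbw
  Wollastonite: 108.2 pbw
Total batch = 1054 pbw; LOI loss = 54.33 pbw; yield = 94.85%

The intermediate values are shown with 4-significant-figure rounding in the printout. Full float precision is held in every operation — each reported value is rounded a single time; all derived quantities (the yield, glass mass, five oxide percentages, ignition loss, the totals) are carried at full precision starting from the weights for 1000 pbw of glass, as quoted within problem or answer.
Target masses of each oxide per 1000 pbw fused product:
  TiO2: 2.399% × 1000 = 23.99 pbw
  SiO2: 81.38% × 1000 = 813.8 pbw
  Al2O3: 5.779% × 1000 = 57.79 pbw
  CaO: 5.192% × 1000 = 51.92 pbw
  SrO: 5.254% × 1000 = 52.54 pbw
Oxide-by-oxide audit per the reported batch figures, at the basis given (sum by sum, the targets are met once rounding is allowed for):
  TiO2: 24.24·0.9898 = 23.99 pbw (target 23.99 pbw)
  SiO2: 761.7·0.9949 + 108.2·0.5171 = 813.8 pbw (target 813.8 pbw)
  Al2O3: 761.7·0.003000 + 85.52·0.6490 = 57.79 pbw (target 57.79 pbw)
  CaO: 108.2·0.4799 = 51.93 pbw (target 51.92 pbw)
  SrO: 74.68·0.7035 = 52.54 pbw (target 52.54 pbw)
Auditing the glass mass value: total charge less LOI = 1000 pbw (the Σ of target masses is 1000 pbw; with the basis standing at 1000 pbw — rounding explains the deltas).
Batch total: Σ batch = 1054 pbw; LOI removed, Σ of batch·LOI: 54.33 pbw; yield = glass ÷ total batch = 94.85%.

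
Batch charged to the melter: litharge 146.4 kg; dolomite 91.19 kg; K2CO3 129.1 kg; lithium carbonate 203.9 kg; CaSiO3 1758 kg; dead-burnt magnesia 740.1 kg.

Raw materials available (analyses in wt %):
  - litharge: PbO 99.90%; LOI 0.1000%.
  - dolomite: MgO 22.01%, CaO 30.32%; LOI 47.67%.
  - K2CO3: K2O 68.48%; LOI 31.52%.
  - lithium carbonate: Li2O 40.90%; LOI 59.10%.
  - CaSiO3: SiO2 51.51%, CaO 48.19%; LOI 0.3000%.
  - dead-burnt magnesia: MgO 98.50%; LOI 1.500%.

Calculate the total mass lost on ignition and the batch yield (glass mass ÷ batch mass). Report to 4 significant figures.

The whole derivation runs at full float precision at every stage — mid-chain values are printed, rounded to 4 significant figures, between the steps. Each reported figure takes a single rounding — all derived quantities are re-derived in full precision (yield, LOI, six oxide percentages, net glass mass, totals) from the weighed amounts at 2848 kg of glass as given in the problem or the answer.
Per-material ignition loss:
  litharge: 146.4 × 0.001000 = 0.1464 kg
  dolomite: 91.19 × 0.4767 = 43.47 kg
  K2CO3: 129.1 × 0.3152 = 40.69 kg
  lithium carbonate: 203.9 × 0.5910 = 120.5 kg
  CaSiO3: 1758 × 0.003000 = 5.274 kg
  dead-burnt magnesia: 740.1 × 0.01500 = 11.10 kg
Total LOI = 221.2 kg
Glass = batch − LOI = 3069 − 221.2 = 2848 kg

LOI loss = 221.2 kg; glass = 2848 kg; yield = 92.79%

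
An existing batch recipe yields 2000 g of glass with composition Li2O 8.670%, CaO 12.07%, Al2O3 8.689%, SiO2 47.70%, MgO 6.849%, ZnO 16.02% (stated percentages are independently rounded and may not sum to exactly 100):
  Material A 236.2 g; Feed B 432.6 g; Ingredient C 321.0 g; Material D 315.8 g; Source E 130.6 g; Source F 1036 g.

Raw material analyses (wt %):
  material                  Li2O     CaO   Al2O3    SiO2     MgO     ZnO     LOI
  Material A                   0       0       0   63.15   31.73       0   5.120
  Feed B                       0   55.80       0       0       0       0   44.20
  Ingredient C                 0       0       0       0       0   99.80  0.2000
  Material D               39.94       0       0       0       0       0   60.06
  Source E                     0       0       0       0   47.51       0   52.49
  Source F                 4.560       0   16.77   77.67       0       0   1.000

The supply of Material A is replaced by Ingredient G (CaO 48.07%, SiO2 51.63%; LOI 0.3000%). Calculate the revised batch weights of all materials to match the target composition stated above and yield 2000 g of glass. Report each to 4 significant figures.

All arithmetic carries full precision from start to finish. In-progress results are shown, with 4-significant-figure rounding, across the worked steps. Each reported result is rounded exactly once. The derived quantities, including the six compositions, net glass mass, LOI, totals, the yield, are carried starting from the weights on 2000 g of glass at full float precision, as given in either problem or answer.
Per-oxide target masses for 2000 g glass:
  Li2O: 8.670% × 2000 = 173.4 g
  CaO: 12.07% × 2000 = 241.4 g
  Al2O3: 8.689% × 2000 = 173.8 g
  SiO2: 47.70% × 2000 = 954.0 g
  MgO: 6.849% × 2000 = 137.0 g
  ZnO: 16.02% × 2000 = 320.4 g
Balance tally, oxide-wise, with the batch weights as given, on the stated basis (summed amounts equal target values once rounding is allowed for):
  Li2O: 315.8·0.3994 + 1036·0.04560 = 173.4 g (target 173.4 g)
  CaO: 288.9·0.4807 + 183.8·0.5580 = 241.4 g (target 241.4 g)
  Al2O3: 1036·0.1677 = 173.7 g (target 173.8 g)
  SiO2: 288.9·0.5163 + 1036·0.7767 = 953.8 g (target 954.0 g)
  MgO: 288.3·0.4751 = 137.0 g (target 137.0 g)
  ZnO: 321.0·0.9980 = 320.4 g (target 320.4 g)
Glass-mass closure: batch Σ − ignition loss = 2000 g (the targets, summed, come to 2000 g; stated basis 2000 g — gaps are rounding artifacts).
Batch grand total — Σ batch = 2434 g; LOI removed, Σ of batch·LOI: 434.1 g; the yield ratio, glass ÷ batch: 82.16%.

Revised batch per 2000 g glass:
  Ingredient G: 288.9 g
  Feed B: 183.8 g
  Ingredient C: 321.0 g
  Material D: 315.8 g
  Source E: 288.3 g
  Source F: 1036 g
Total batch = 2434 g; LOI loss = 434.1 g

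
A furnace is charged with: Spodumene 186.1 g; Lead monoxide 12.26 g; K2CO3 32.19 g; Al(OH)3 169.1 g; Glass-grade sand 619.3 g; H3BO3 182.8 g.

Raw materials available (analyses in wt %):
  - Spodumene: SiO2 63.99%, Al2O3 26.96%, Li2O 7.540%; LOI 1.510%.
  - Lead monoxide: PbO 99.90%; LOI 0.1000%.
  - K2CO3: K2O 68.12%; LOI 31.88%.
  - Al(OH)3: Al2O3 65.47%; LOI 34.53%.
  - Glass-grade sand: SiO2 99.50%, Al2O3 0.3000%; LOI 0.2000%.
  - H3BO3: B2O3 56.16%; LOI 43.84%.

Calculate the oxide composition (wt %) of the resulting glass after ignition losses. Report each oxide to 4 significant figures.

Full float precision is maintained through the solve; in-progress results are shown with 4-significant-figure rounding as written; a single rounding yields each reported figure — derived quantities, which include ignition loss, the totals, net glass mass, the yield, the six compositions, are rebuilt in exact precision, exactly as printed in problem or answer, using the weight values per 1049 g of glass.
What the batch supplies per oxide:
  K2O: 32.19·0.6812 = 21.93 g
  B2O3: 182.8·0.5616 = 102.7 g
  SiO2: 186.1·0.6399 + 619.3·0.9950 = 735.3 g
  PbO: 12.26·0.9990 = 12.25 g
  Al2O3: 186.1·0.2696 + 169.1·0.6547 + 619.3·0.003000 = 162.7 g
  Li2O: 186.1·0.07540 = 14.03 g
LOI: 186.1·0.01510 + 12.26·0.001000 + 32.19·0.3188 + 169.1·0.3453 + 619.3·0.002000 + 182.8·0.4384 = 152.9 g
The glass mass, total less LOI, = 1202 − 152.9 = 1049 g (= Σ oxide masses)
percent share: oxide ÷ glass, ×100

Glass mass = 1049 g (batch 1202 − LOI 152.9).
Composition: K2O 2.091%, B2O3 9.787%, SiO2 70.10%, PbO 1.168%, Al2O3 15.52%, Li2O 1.338%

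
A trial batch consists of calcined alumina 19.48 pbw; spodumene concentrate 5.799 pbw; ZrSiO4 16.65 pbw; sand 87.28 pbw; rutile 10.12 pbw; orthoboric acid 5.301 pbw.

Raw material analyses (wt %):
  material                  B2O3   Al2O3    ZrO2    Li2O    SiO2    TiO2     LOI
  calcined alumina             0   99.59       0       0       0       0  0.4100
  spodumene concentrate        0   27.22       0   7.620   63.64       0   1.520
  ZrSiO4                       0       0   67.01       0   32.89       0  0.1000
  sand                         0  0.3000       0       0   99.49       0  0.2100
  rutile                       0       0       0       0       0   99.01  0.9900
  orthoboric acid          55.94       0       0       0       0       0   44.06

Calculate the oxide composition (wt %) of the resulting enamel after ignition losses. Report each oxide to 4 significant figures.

Glass mass = 141.8 pbw (batch 144.6 − LOI 2.804).
Composition: B2O3 2.091%, Al2O3 14.98%, ZrO2 7.867%, Li2O 0.3116%, SiO2 67.69%, TiO2 7.065%

The whole derivation holds exact precision at all times — in-progress results are shown rounded off to 4 significant figures across the worked steps; each reported result is rounded only once — all derived quantities (totals, LOI, yield, the six compositions, glass mass) are computed at exact precision using the weight values for 141.8 pbw of glass exactly as printed in the question or the answer.
What the batch supplies per oxide:
  B2O3: 5.301·0.5594 = 2.965 pbw
  Al2O3: 19.48·0.9959 + 5.799·0.2722 + 87.28·0.003000 = 21.24 pbw
  ZrO2: 16.65·0.6701 = 11.16 pbw
  Li2O: 5.799·0.07620 = 0.4419 pbw
  SiO2: 5.799·0.6364 + 16.65·0.3289 + 87.28·0.9949 = 96.00 pbw
  TiO2: 10.12·0.9901 = 10.02 pbw
LOI: 19.48·0.004100 + 5.799·0.01520 + 16.65·0.001000 + 87.28·0.002100 + 10.12·0.009900 + 5.301·0.4406 = 2.804 pbw
Glass = total batch minus LOI = 144.6 − 2.804 = 141.8 pbw (equal to the oxide-mass sum)
percent by weight: oxide/glass ×100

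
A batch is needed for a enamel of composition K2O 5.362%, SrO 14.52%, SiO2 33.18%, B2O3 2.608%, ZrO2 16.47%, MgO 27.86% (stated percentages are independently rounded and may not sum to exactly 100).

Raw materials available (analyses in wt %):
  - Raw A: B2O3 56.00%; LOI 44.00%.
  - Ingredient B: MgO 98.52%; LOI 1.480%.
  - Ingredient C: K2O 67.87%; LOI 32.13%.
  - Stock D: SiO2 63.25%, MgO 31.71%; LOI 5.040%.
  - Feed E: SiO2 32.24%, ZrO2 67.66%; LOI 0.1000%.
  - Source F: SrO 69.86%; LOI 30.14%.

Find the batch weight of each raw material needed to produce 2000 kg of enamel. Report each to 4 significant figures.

Batch per 2000 kg enamel:
  Raw A: 93.14 kg
  Ingredient B: 307.8 kg
  Ingredient C: 158.0 kg
  Stock D: 801.0 kg
  Feed E: 486.8 kg
  Source F: 415.7 kg
Total batch = 2262 kg; LOI loss = 262.5 kg; yield = 88.40%

In-progress results are printed (rounded to 4 significant figures) across the worked steps; all internal work runs at full precision through every step; a single rounding completes each reported figure; all derived quantities (ignition loss, yield, glass mass, the totals, the six compositions) are rebuilt using the weight values at 2000 kg of glass in exact precision as they appear in question or answer.
Oxide mass targets, per 2000 kg enamel:
  K2O: 5.362% × 2000 = 107.2 kg
  SrO: 14.52% × 2000 = 290.4 kg
  SiO2: 33.18% × 2000 = 663.6 kg
  B2O3: 2.608% × 2000 = 52.16 kg
  ZrO2: 16.47% × 2000 = 329.4 kg
  MgO: 27.86% × 2000 = 557.2 kg
Balance tally, oxide-wise, working from each reported weight, on the stated basis (each sum matches its target mass once rounding is allowed for):
  K2O: 158.0·0.6787 = 107.2 kg (target 107.2 kg)
  SrO: 415.7·0.6986 = 290.4 kg (target 290.4 kg)
  SiO2: 801.0·0.6325 + 486.8·0.3224 = 663.6 kg (target 663.6 kg)
  B2O3: 93.14·0.5600 = 52.16 kg (target 52.16 kg)
  ZrO2: 486.8·0.6766 = 329.4 kg (target 329.4 kg)
  MgO: 307.8·0.9852 + 801.0·0.3171 = 557.2 kg (target 557.2 kg)
The glass-mass cross-check: total charge less LOI = 2000 kg (per-oxide target masses sum to 2000 kg; versus the stated basis of 2000 kg — gaps are rounding artifacts).
Batch grand total — Σ batch = 2262 kg; the LOI term Σ batch·LOI equals 262.5 kg; yield = glass ÷ total batch = 88.40%.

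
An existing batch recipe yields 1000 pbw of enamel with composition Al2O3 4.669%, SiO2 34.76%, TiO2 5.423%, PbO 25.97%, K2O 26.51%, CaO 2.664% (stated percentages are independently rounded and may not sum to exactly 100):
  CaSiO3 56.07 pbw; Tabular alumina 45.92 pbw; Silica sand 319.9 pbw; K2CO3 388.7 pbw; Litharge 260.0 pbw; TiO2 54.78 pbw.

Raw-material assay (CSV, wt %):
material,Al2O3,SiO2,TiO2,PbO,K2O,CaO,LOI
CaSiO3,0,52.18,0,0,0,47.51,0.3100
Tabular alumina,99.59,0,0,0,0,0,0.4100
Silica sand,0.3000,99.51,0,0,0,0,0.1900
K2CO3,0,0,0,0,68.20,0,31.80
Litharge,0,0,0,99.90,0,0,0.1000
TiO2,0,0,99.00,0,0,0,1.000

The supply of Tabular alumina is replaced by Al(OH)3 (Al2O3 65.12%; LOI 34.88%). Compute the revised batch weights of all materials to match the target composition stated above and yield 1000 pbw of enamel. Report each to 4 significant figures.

Revised batch per 1000 pbw enamel:
  CaSiO3: 56.07 pbw
  Al(OH)3: 70.22 pbw
  Silica sand: 319.9 pbw
  K2CO3: 388.7 pbw
  Litharge: 260.0 pbw
  TiO2: 54.78 pbw
Total batch = 1150 pbw; LOI loss = 149.7 pbw

Values along the way are displayed rounded to 4 significant figures when written out; the working math keeps exact precision at every stage — each reported figure is rounded just once — all derived quantities, which include six oxide percentages, the totals, yield, glass mass, ignition loss, are rebuilt in exact precision, precisely as stated by the question or the answer, using the weight values at 1000 pbw of glass.
Per-oxide target masses for 1000 pbw enamel:
  Al2O3: 4.669% × 1000 = 46.69 pbw
  SiO2: 34.76% × 1000 = 347.6 pbw
  TiO2: 5.423% × 1000 = 54.23 pbw
  PbO: 25.97% × 1000 = 259.7 pbw
  K2O: 26.51% × 1000 = 265.1 pbw
  CaO: 2.664% × 1000 = 26.64 pbw
Sums-versus-targets review given the weights on record, for the quoted basis mass (sums match the target masses net of answer rounding effects):
  Al2O3: 70.22·0.6512 + 319.9·0.003000 = 46.69 pbw (target 46.69 pbw)
  SiO2: 56.07·0.5218 + 319.9·0.9951 = 347.6 pbw (target 347.6 pbw)
  TiO2: 54.78·0.9900 = 54.23 pbw (target 54.23 pbw)
  PbO: 260.0·0.9990 = 259.7 pbw (target 259.7 pbw)
  K2O: 388.7·0.6820 = 265.1 pbw (target 265.1 pbw)
  CaO: 56.07·0.4751 = 26.64 pbw (target 26.64 pbw)
Consistency of the glass mass: whole batch net of LOI = 1000 pbw (summing oxide targets gives 1000 pbw; against the stated basis, 1000 pbw — deltas are rounding alone).
Adding the batch up: Σ batch = 1150 pbw; LOI removed, Σ of batch·LOI: 149.7 pbw; yield, glass over the total, = 86.98%.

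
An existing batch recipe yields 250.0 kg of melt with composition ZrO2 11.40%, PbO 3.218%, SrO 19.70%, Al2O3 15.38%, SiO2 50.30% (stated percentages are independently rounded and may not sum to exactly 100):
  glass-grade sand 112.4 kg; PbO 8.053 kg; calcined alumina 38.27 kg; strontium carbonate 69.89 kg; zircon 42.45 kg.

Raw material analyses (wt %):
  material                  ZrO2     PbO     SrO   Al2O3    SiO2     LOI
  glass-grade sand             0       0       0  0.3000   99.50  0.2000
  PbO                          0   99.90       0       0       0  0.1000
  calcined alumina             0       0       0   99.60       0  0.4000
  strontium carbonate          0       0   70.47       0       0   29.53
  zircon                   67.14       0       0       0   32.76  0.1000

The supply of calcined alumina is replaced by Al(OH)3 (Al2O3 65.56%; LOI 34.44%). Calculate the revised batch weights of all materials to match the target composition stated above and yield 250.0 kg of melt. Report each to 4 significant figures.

The working math keeps full float precision from first step to last. The intermediate values are shown, with 4-significant-digit rounding, in the working — a single rounding completes each reported result — the derived quantities (the yield, glass mass, totals, the five compositions, LOI) are re-derived from the batch weights per 250.0 kg of glass in exact precision, exactly as printed in the problem or the answer.
Per-oxide target masses for 250.0 kg melt:
  ZrO2: 11.40% × 250.0 = 28.50 kg
  PbO: 3.218% × 250.0 = 8.045 kg
  SrO: 19.70% × 250.0 = 49.25 kg
  Al2O3: 15.38% × 250.0 = 38.45 kg
  SiO2: 50.30% × 250.0 = 125.8 kg
Sums-versus-targets review using the reported weights, at the basis given (each sum matches its target mass up to rounding of the answer):
  ZrO2: 42.45·0.6714 = 28.50 kg (target 28.50 kg)
  PbO: 8.053·0.9990 = 8.045 kg (target 8.045 kg)
  SrO: 69.89·0.7047 = 49.25 kg (target 49.25 kg)
  Al2O3: 112.4·0.003000 + 58.13·0.6556 = 38.45 kg (target 38.45 kg)
  SiO2: 112.4·0.9950 + 42.45·0.3276 = 125.7 kg (target 125.8 kg)
Glass-mass sanity pass: batch total minus LOI = 250.0 kg (oxide target masses add up to 250.0 kg; with the basis standing at 250.0 kg — a pure rounding effect).
Whole-batch sum: Σ batch = 290.9 kg; the LOI term Σ batch·LOI equals 40.93 kg; glass ÷ batch gives a yield of 85.93%.

Revised batch per 250.0 kg melt:
  glass-grade sand: 112.4 kg
  PbO: 8.053 kg
  Al(OH)3: 58.13 kg
  strontium carbonate: 69.89 kg
  zircon: 42.45 kg
Total batch = 290.9 kg; LOI loss = 40.93 kg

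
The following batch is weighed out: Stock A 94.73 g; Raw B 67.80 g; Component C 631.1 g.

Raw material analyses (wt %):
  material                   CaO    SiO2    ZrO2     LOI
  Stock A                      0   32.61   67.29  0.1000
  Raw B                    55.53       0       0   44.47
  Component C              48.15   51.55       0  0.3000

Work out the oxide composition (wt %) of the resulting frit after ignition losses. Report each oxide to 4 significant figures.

Glass mass = 761.5 g (batch 793.6 − LOI 32.14).
Composition: CaO 44.85%, SiO2 46.78%, ZrO2 8.371%

In-progress results are displayed rounded to four significant figures alongside each step — all arithmetic maintains exact precision in every operation. Every reported number is rounded once only — all derived quantities are computed from the batch weights for 761.5 g of glass at exact precision (the totals, glass mass, LOI, yield, three oxide percentages), as they appear in either problem or answer.
Oxide-by-oxide delivered mass:
  CaO: 67.80·0.5553 + 631.1·0.4815 = 341.5 g
  SiO2: 94.73·0.3261 + 631.1·0.5155 = 356.2 g
  ZrO2: 94.73·0.6729 = 63.74 g
LOI: 94.73·0.001000 + 67.80·0.4447 + 631.1·0.003000 = 32.14 g
Glass mass = batch − LOI = 793.6 − 32.14 = 761.5 g (consistent with Σ oxide mass)
percent share: oxide ÷ glass, ×100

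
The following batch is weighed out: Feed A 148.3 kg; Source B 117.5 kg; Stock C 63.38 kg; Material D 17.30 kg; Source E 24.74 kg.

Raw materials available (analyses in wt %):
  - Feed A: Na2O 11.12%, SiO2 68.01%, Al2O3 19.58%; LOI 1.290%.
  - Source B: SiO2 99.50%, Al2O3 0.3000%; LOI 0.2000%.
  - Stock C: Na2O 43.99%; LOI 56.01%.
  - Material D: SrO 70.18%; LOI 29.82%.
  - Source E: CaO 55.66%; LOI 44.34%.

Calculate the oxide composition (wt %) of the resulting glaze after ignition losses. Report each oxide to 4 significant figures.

Glass mass = 317.4 kg (batch 371.2 − LOI 53.78).
Composition: CaO 4.338%, Na2O 13.98%, SiO2 68.60%, Al2O3 9.258%, SrO 3.825%

The whole derivation carries full precision from start to finish; in-progress results are shown (rounded to four significant figures) at each printed step. Each reported figure receives exactly one rounding. The derived quantities are rebuilt at exact precision (the five compositions, net glass mass, the yield, ignition loss, the totals) from the batch weights at 317.4 kg of glass as written in the problem or answer text.
Per-oxide mass from batch:
  CaO: 24.74·0.5566 = 13.77 kg
  Na2O: 148.3·0.1112 + 63.38·0.4399 = 44.37 kg
  SiO2: 148.3·0.6801 + 117.5·0.9950 = 217.8 kg
  Al2O3: 148.3·0.1958 + 117.5·0.003000 = 29.39 kg
  SrO: 17.30·0.7018 = 12.14 kg
LOI: 148.3·0.01290 + 117.5·0.002000 + 63.38·0.5601 + 17.30·0.2982 + 24.74·0.4434 = 53.78 kg
Net of LOI, the glass mass = 371.2 − 53.78 = 317.4 kg (= Σ oxide masses)
percent share: oxide ÷ glass, ×100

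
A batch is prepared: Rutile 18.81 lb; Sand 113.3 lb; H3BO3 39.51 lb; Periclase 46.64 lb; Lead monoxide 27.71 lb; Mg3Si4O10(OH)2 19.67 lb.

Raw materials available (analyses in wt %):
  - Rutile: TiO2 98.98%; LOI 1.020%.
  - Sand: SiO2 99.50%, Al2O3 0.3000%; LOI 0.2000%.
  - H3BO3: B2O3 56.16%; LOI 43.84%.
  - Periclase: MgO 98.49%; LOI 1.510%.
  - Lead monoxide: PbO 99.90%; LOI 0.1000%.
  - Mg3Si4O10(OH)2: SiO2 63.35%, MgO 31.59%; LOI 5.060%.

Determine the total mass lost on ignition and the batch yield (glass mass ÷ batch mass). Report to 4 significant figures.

The whole derivation keeps full precision in all steps — working values are rounded off to 4 significant figures when quoted. Each reported value is rounded only once. The derived quantities (the yield, LOI, net glass mass, six oxide percentages, totals) are re-derived starting from the weights for 246.2 lb of glass in full precision, precisely as stated by either problem or answer.
LOI of each material in turn:
  Rutile: 18.81 × 0.01020 = 0.1919 lb
  Sand: 113.3 × 0.002000 = 0.2266 lb
  H3BO3: 39.51 × 0.4384 = 17.32 lb
  Periclase: 46.64 × 0.01510 = 0.7043 lb
  Lead monoxide: 27.71 × 0.001000 = 0.02771 lb
  Mg3Si4O10(OH)2: 19.67 × 0.05060 = 0.9953 lb
Total LOI = 19.47 lb
Glass = batch − LOI = 265.6 − 19.47 = 246.2 lb

LOI loss = 19.47 lb; glass = 246.2 lb; yield = 92.67%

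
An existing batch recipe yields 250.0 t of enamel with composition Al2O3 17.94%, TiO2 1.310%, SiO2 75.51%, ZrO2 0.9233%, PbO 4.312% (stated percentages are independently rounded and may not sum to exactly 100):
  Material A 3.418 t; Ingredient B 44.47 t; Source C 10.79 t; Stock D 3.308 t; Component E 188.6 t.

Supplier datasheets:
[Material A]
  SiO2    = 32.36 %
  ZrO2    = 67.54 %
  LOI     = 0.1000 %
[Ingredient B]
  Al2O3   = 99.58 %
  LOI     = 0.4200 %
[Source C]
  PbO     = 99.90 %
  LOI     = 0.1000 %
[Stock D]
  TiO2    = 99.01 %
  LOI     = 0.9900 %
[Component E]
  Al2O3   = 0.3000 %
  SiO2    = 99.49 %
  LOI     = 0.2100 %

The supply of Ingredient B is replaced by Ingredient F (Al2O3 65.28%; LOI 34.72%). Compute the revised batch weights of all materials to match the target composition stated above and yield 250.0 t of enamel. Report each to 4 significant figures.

Revised batch per 250.0 t enamel:
  Material A: 3.418 t
  Ingredient F: 67.84 t
  Source C: 10.79 t
  Stock D: 3.308 t
  Component E: 188.6 t
Total batch = 274.0 t; LOI loss = 24.00 t

Values along the way are printed rounded off to 4 significant figures on the page; the whole derivation carries full precision all the way through — every reported value is rounded just once — the derived quantities (yield, the totals, the five compositions, ignition loss, glass mass) are recomputed in full precision starting from the weights on 250.0 t of glass, as set out in the question or the answer.
Oxide mass targets, per 250.0 t enamel:
  Al2O3: 17.94% × 250.0 = 44.85 t
  TiO2: 1.310% × 250.0 = 3.275 t
  SiO2: 75.51% × 250.0 = 188.8 t
  ZrO2: 0.9233% × 250.0 = 2.308 t
  PbO: 4.312% × 250.0 = 10.78 t
Per-oxide balance check on the weights just shown, on the stated basis (delivered sums recover each target given rounding of the digits):
  Al2O3: 67.84·0.6528 + 188.6·0.003000 = 44.85 t (target 44.85 t)
  TiO2: 3.308·0.9901 = 3.275 t (target 3.275 t)
  SiO2: 3.418·0.3236 + 188.6·0.9949 = 188.7 t (target 188.8 t)
  ZrO2: 3.418·0.6754 = 2.309 t (target 2.308 t)
  PbO: 10.79·0.9990 = 10.78 t (target 10.78 t)
Glass mass check: total batch − LOI = 250.0 t (targets for the oxides total 250.0 t; versus the stated basis of 250.0 t — gaps are rounding artifacts).
Summing the batch: Σ batch = 274.0 t; LOI removed, Σ of batch·LOI: 24.00 t; the yield ratio, glass ÷ batch: 91.24%.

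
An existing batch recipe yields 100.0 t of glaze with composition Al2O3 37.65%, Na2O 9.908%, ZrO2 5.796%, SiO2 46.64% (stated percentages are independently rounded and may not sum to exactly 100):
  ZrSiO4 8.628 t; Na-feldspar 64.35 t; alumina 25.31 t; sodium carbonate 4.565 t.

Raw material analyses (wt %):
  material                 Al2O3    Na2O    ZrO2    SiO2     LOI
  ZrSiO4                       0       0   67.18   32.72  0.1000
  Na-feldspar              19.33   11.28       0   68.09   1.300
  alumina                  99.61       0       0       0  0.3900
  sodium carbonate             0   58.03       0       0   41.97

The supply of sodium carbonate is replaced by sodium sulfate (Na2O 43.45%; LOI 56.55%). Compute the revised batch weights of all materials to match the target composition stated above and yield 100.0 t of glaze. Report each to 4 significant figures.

Each numeric step carries full float precision throughout; values along the way are displayed rounded to four significant figures as written; every reported result is rounded a single time — derived quantities are computed from the batch weights on 100.0 t of glass at full precision (totals, LOI, the yield, four oxide percentages, glass mass), as given in the question or the answer.
Oxide-by-oxide targets in 100.0 t glaze:
  Al2O3: 37.65% × 100.0 = 37.65 t
  Na2O: 9.908% × 100.0 = 9.908 t
  ZrO2: 5.796% × 100.0 = 5.796 t
  SiO2: 46.64% × 100.0 = 46.64 t
Mass-balance tally per oxide using the reported weights, at the basis given (sum by sum, the targets are met once rounding is allowed for):
  Al2O3: 64.35·0.1933 + 25.31·0.9961 = 37.65 t (target 37.65 t)
  Na2O: 64.35·0.1128 + 6.097·0.4345 = 9.908 t (target 9.908 t)
  ZrO2: 8.628·0.6718 = 5.796 t (target 5.796 t)
  SiO2: 8.628·0.3272 + 64.35·0.6809 = 46.64 t (target 46.64 t)
The glass-mass cross-check: net batch after ignition = 99.99 t (the Σ of target masses is 99.99 t; basis as stated: 100.0 t — a pure rounding effect).
Total batch = Σ batch = 104.4 t; LOI removed, Σ of batch·LOI: 4.392 t; the yield ratio, glass ÷ batch: 95.79%.

Revised batch per 100.0 t glaze:
  ZrSiO4: 8.628 t
  Na-feldspar: 64.35 t
  alumina: 25.31 t
  sodium sulfate: 6.097 t
Total batch = 104.4 t; LOI loss = 4.392 t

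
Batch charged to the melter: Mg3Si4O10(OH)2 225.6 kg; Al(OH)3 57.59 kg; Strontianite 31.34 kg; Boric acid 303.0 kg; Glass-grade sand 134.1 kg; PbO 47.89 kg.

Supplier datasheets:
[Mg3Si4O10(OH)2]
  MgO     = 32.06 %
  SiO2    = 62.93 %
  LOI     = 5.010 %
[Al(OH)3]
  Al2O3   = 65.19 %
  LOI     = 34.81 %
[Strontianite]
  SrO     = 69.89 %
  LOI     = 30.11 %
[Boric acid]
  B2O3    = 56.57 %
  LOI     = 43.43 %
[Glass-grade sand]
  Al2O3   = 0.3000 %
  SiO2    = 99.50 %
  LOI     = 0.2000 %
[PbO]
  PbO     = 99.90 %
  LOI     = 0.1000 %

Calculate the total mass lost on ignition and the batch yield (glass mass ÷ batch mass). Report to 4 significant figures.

Values along the way appear, rounded to four significant figures, across the worked steps; each numeric step carries full precision all the way through. A single rounding completes each reported number — the derived quantities (yield, ignition loss, the six compositions, totals, net glass mass) are re-derived from the weighed amounts per 626.8 kg of glass in full precision exactly as shown in problem or answer.
Material-by-material LOI:
  Mg3Si4O10(OH)2: 225.6 × 0.05010 = 11.30 kg
  Al(OH)3: 57.59 × 0.3481 = 20.05 kg
  Strontianite: 31.34 × 0.3011 = 9.436 kg
  Boric acid: 303.0 × 0.4343 = 131.6 kg
  Glass-grade sand: 134.1 × 0.002000 = 0.2682 kg
  PbO: 47.89 × 0.001000 = 0.04789 kg
Total LOI = 172.7 kg
Glass = batch − LOI = 799.5 − 172.7 = 626.8 kg

LOI loss = 172.7 kg; glass = 626.8 kg; yield = 78.40%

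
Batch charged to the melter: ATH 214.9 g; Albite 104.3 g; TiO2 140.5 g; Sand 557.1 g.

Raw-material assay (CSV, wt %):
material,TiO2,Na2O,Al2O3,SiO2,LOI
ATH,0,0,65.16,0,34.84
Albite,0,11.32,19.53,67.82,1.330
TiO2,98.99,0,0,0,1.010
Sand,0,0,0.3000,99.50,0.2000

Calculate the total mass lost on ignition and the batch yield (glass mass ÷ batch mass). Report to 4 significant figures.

Values along the way are printed (rounded to four significant digits) at each printed step — all arithmetic keeps full precision end to end; every reported result takes just one rounding; derived quantities, which include the yield, four oxide percentages, net glass mass, LOI, the totals, are computed at exact precision, as they appear in either problem or answer, using the weight values at 938.0 g of glass.
LOI of each material in turn:
  ATH: 214.9 × 0.3484 = 74.87 g
  Albite: 104.3 × 0.01330 = 1.387 g
  TiO2: 140.5 × 0.01010 = 1.419 g
  Sand: 557.1 × 0.002000 = 1.114 g
Total LOI = 78.79 g
Glass = batch − LOI = 1017 − 78.79 = 938.0 g

LOI loss = 78.79 g; glass = 938.0 g; yield = 92.25%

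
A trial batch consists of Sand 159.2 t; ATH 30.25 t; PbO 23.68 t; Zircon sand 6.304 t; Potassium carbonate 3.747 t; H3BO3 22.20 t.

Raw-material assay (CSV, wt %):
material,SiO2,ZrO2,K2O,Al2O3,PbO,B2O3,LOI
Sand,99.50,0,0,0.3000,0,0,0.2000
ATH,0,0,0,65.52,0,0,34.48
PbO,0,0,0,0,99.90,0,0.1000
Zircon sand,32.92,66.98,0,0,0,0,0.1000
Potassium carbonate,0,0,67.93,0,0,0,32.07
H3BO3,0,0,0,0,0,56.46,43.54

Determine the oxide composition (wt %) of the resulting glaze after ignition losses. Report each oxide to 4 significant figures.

Glass mass = 223.7 t (batch 245.4 − LOI 21.65).
Composition: SiO2 71.73%, ZrO2 1.887%, K2O 1.138%, Al2O3 9.072%, PbO 10.57%, B2O3 5.602%

The working math holds exact precision in every operation; intermediates appear (rounded to four significant figures) when written out. Every reported figure includes exactly one rounding. The derived quantities, including the totals, six oxide percentages, yield, net glass mass, ignition loss, are recomputed using the weight values on 223.7 t of glass in full float precision, exactly as shown in either problem or answer.
Delivered oxide masses:
  SiO2: 159.2·0.9950 + 6.304·0.3292 = 160.5 t
  ZrO2: 6.304·0.6698 = 4.222 t
  K2O: 3.747·0.6793 = 2.545 t
  Al2O3: 159.2·0.003000 + 30.25·0.6552 = 20.30 t
  PbO: 23.68·0.9990 = 23.66 t
  B2O3: 22.20·0.5646 = 12.53 t
LOI: 159.2·0.002000 + 30.25·0.3448 + 23.68·0.001000 + 6.304·0.001000 + 3.747·0.3207 + 22.20·0.4354 = 21.65 t
batch − LOI leaves glass = 245.4 − 21.65 = 223.7 t (= the summed oxide contributions)
percent share: oxide ÷ glass, ×100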